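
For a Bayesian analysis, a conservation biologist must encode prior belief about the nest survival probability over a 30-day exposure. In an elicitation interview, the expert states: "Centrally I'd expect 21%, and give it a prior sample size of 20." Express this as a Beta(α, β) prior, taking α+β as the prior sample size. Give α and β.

α = 4.2, β = 15.8

Under the effective-sample-size interpretation, Beta(α, β) has prior mean α/(α+β) and prior sample size α+β.
So α+β = 20 and α/(α+β) = 0.21, giving α = 0.21·20 = 4.2 and β = 20 − 4.2 = 15.8.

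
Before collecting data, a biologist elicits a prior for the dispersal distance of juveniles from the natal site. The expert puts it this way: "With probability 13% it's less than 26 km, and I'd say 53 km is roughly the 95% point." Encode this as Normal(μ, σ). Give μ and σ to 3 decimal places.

μ = 36.974, σ = 9.743

For Normal(μ,σ), the p-quantile is μ + z_p·σ. Here z_{0.13} = -1.126, z_{0.95} = 1.645.
So 26 = μ − 1.126σ and 53 = μ + 1.645σ.
Subtracting: σ = (53 − 26)/(1.645 − (-1.126)) = 9.743.
Then μ = 26 − (-1.126)·9.743 = 36.974.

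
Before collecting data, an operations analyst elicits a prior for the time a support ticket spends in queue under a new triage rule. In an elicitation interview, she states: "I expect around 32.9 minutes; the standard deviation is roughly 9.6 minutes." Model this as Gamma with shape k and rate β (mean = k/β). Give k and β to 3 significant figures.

For Gamma(k, rate β): mean = k/β, variance = k/β², so CV = 1/√k.
CV = SD/mean = 9.6/32.9 = 0.2918, hence k = 1/CV² = 11.7.
Then β = k/mean = 11.7/32.9 = 0.357.

k ≈ 11.7, β ≈ 0.357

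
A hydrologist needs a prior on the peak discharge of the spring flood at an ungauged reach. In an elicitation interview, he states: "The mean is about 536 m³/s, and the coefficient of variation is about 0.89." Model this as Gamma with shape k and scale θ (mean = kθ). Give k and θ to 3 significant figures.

For Gamma(k, scale θ): mean = kθ, variance = kθ², so CV = 1/√k.
CV = 0.89, hence k = 1/CV² = 1.26.
Then θ = mean/k = 536/1.26 = 425.

k ≈ 1.26, θ ≈ 425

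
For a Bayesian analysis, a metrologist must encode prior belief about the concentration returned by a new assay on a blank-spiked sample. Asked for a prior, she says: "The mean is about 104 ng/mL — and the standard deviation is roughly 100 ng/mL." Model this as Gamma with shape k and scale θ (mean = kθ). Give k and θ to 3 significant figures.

k ≈ 1.08, θ ≈ 96.2

For Gamma(k, scale θ): mean = kθ, variance = kθ², so CV = 1/√k.
CV = SD/mean = 100/104 = 0.9615, hence k = 1/CV² = 1.08.
Then θ = mean/k = 104/1.08 = 96.2.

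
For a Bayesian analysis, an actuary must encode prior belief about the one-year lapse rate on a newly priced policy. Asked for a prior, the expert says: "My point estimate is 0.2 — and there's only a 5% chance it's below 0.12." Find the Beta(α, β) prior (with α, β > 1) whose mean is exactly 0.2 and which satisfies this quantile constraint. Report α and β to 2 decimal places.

α ≈ 11.42, β ≈ 45.68

With mean 0.2 fixed, write α = 0.2s, β = 0.8s where s = α+β.
Need P(θ < 0.12) = 0.05 under Beta(0.2s, 0.8s). Normal approximation: (q−m)/√(m(1−m)/s) ≈ z_{0.05} = -1.64, so s ≈ 0.2·0.8·(-1.64)²/(0.12−0.2)² = 67.6.
At s = 67.6: P(θ<0.12) ≈ 0.036. Adjusting to match 0.05 gives s ≈ 57.10.
So α = 0.2·57.10 ≈ 11.42, β = 0.8·57.10 ≈ 45.68.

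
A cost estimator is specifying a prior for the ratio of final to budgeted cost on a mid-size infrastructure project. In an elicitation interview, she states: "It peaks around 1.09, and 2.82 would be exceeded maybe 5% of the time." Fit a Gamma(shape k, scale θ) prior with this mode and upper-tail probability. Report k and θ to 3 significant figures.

k ≈ 3.99, θ ≈ 0.364

Gamma(k,θ) with k>1 has mode (k−1)θ, so θ = 1.09/(k−1).
Need P(X < 2.82) = 0.95 with θ tied to k this way. Start at k = 2, θ = 1.09: P(X<2.82) ≈ 0.730.
Too low — raise k to concentrate. Iterating converges to k ≈ 3.99.
Then θ = 1.09/(3.99−1) ≈ 0.364.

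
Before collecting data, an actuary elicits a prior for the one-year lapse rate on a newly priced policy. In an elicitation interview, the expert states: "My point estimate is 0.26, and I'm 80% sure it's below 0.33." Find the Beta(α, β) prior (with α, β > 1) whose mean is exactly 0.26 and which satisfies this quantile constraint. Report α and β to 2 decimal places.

With mean 0.26 fixed, write α = 0.26s, β = 0.74s where s = α+β.
Need P(θ < 0.33) = 0.8 under Beta(0.26s, 0.74s). Normal approximation: (q−m)/√(m(1−m)/s) ≈ z_{0.8} = 0.842, so s ≈ 0.26·0.74·(0.842)²/(0.33−0.26)² = 27.8.
At s = 27.8: P(θ<0.33) ≈ 0.806. Adjusting to match 0.8 gives s ≈ 26.23.
So α = 0.26·26.23 ≈ 6.82, β = 0.74·26.23 ≈ 19.41.

α ≈ 6.82, β ≈ 19.41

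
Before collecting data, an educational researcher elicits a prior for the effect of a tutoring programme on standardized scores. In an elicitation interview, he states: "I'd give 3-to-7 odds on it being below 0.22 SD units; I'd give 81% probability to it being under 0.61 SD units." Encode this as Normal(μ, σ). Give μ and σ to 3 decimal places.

For Normal(μ,σ), the p-quantile is μ + z_p·σ. Here z_{0.3} = -0.5244, z_{0.81} = 0.8779.
So 0.22 = μ − 0.5244σ and 0.61 = μ + 0.8779σ.
Subtracting: σ = (0.61 − 0.22)/(0.8779 − (-0.5244)) = 0.278.
Then μ = 0.22 − (-0.5244)·0.278 = 0.366.

μ = 0.366, σ = 0.278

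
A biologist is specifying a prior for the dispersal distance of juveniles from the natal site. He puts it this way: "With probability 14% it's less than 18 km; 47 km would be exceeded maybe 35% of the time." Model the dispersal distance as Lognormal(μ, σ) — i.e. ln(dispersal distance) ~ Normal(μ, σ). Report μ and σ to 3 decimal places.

μ ≈ 3.598, σ ≈ 0.655

If T ~ Lognormal(μ,σ) then ln T ~ Normal(μ,σ), so the p-quantile of ln T is μ + z_p·σ.
ln(18) = 2.89 and ln(47) = 3.85; z_{0.14} = -1.08, z_{0.65} = 0.3853.
σ = (3.85 − 2.89)/(0.3853 − (-1.08)) = 0.655.
μ = 2.89 − (-1.08)·0.655 = 3.598.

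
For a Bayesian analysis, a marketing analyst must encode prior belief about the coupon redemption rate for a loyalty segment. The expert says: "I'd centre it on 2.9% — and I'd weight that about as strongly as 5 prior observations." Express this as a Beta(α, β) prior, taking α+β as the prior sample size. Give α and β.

Under the effective-sample-size interpretation, Beta(α, β) has prior mean α/(α+β) and prior sample size α+β.
So α+β = 5 and α/(α+β) = 0.029, giving α = 0.029·5 = 0.145 and β = 5 − 0.145 = 4.855.

α = 0.145, β = 4.855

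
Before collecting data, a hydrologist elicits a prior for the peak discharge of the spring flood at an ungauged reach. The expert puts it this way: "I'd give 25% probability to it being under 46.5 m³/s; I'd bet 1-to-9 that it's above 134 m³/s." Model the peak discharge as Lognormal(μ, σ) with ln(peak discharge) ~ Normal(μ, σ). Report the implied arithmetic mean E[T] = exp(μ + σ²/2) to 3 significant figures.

E[T] ≈ 77.5 m³/s

If T ~ Lognormal(μ,σ) then ln T ~ Normal(μ,σ), so the p-quantile of ln T is μ + z_p·σ.
ln(46.5) = 3.839 and ln(134) = 4.898; z_{0.25} = -0.6745, z_{0.9} = 1.282.
σ = (4.898 − 3.839)/(1.282 − (-0.6745)) = 0.541.
μ = 3.839 − (-0.6745)·0.541 = 4.204.
E[T] = exp(μ + σ²/2) = exp(4.204 + 0.1464) = 77.5 m³/s.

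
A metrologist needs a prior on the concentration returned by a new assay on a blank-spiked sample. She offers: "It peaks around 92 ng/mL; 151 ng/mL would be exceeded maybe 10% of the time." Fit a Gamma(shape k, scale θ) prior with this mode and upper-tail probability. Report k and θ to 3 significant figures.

k ≈ 8.68, θ ≈ 12

Gamma(k,θ) with k>1 has mode (k−1)θ, so θ = 92/(k−1).
Need P(X < 151) = 0.9 with θ tied to k this way. Start at k = 2, θ = 92: P(X<151) ≈ 0.488.
Too low — raise k to concentrate. Iterating converges to k ≈ 8.68.
Then θ = 92/(8.68−1) ≈ 12.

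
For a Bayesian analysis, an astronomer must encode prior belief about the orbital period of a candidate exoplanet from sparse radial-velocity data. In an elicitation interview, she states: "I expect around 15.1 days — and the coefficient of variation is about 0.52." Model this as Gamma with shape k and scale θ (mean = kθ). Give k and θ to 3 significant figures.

For Gamma(k, scale θ): mean = kθ, variance = kθ², so CV = 1/√k.
CV = 0.52, hence k = 1/CV² = 3.7.
Then θ = mean/k = 15.1/3.7 = 4.08.

k ≈ 3.7, θ ≈ 4.08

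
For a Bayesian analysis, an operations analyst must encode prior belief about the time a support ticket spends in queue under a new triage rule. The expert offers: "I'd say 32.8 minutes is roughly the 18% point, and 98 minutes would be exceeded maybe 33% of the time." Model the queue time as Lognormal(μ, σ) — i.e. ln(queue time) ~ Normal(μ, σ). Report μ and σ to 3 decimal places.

If T ~ Lognormal(μ,σ) then ln T ~ Normal(μ,σ), so the p-quantile of ln T is μ + z_p·σ.
ln(32.8) = 3.49 and ln(98) = 4.585; z_{0.18} = -0.9154, z_{0.67} = 0.4399.
σ = (4.585 − 3.49)/(0.4399 − (-0.9154)) = 0.808.
μ = 3.49 − (-0.9154)·0.808 = 4.230.

μ ≈ 4.230, σ ≈ 0.808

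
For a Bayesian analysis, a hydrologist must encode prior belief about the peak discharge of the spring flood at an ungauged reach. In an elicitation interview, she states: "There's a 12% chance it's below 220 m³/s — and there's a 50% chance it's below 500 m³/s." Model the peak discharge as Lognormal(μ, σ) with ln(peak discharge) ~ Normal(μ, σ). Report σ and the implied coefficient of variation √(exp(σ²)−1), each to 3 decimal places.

If T ~ Lognormal(μ,σ) then ln T ~ Normal(μ,σ), so the p-quantile of ln T is μ + z_p·σ.
ln(220) = 5.394 and ln(500) = 6.215; z_{0.12} = -1.175, z_{0.5} = 0.
σ = (6.215 − 5.394)/(0 − (-1.175)) = 0.699.
μ = 5.394 − (-1.175)·0.699 = 6.215.
CV = √(exp(σ²)−1) = √(exp(0.4882)−1) = 0.793.

σ ≈ 0.699, CV ≈ 0.793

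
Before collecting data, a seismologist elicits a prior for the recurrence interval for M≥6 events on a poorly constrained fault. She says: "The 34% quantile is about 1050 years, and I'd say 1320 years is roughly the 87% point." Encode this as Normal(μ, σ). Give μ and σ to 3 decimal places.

For Normal(μ,σ), the p-quantile is μ + z_p·σ. Here z_{0.34} = -0.4125, z_{0.87} = 1.126.
So 1050 = μ − 0.4125σ and 1320 = μ + 1.126σ.
Subtracting: σ = (1320 − 1050)/(1.126 − (-0.4125)) = 175.455.
Then μ = 1050 − (-0.4125)·175.455 = 1122.369.

μ = 1122.369, σ = 175.455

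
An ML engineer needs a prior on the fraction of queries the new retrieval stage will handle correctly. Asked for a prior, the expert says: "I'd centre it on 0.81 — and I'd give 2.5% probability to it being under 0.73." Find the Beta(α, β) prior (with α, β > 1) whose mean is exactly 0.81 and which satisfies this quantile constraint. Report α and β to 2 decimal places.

α ≈ 84.97, β ≈ 19.93

With mean 0.81 fixed, write α = 0.81s, β = 0.19s where s = α+β.
Need P(θ < 0.73) = 0.025 under Beta(0.81s, 0.19s). Normal approximation: (q−m)/√(m(1−m)/s) ≈ z_{0.025} = -1.96, so s ≈ 0.81·0.19·(-1.96)²/(0.73−0.81)² = 92.4.
At s = 92.4: P(θ<0.73) ≈ 0.033. Adjusting to match 0.025 gives s ≈ 104.91.
So α = 0.81·104.91 ≈ 84.97, β = 0.19·104.91 ≈ 19.93.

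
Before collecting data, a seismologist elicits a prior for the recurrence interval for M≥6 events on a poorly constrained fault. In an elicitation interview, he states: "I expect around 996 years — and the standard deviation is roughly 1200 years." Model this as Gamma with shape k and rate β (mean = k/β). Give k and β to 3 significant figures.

For Gamma(k, rate β): mean = k/β, variance = k/β², so CV = 1/√k.
CV = SD/mean = 1200/996 = 1.205, hence k = 1/CV² = 0.689.
Then β = k/mean = 0.689/996 = 0.000692.

k ≈ 0.689, β ≈ 0.000692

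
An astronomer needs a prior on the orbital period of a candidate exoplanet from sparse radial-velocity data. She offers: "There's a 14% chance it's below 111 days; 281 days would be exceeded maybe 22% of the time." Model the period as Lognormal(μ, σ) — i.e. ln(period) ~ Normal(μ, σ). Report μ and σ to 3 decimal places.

μ ≈ 5.251, σ ≈ 0.501

If T ~ Lognormal(μ,σ) then ln T ~ Normal(μ,σ), so the p-quantile of ln T is μ + z_p·σ.
ln(111) = 4.71 and ln(281) = 5.638; z_{0.14} = -1.08, z_{0.78} = 0.7722.
σ = (5.638 − 4.71)/(0.7722 − (-1.08)) = 0.501.
μ = 4.71 − (-1.08)·0.501 = 5.251.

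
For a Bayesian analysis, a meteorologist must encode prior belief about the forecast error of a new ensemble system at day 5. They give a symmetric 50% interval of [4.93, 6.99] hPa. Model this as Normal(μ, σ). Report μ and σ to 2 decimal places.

A symmetric 50% interval runs μ ± z·σ with z = 0.6745.
Half-width = 1.03, so σ = 1.03/0.6745 = 1.53.
μ is the interval midpoint, 5.96.

μ = 5.96, σ = 1.53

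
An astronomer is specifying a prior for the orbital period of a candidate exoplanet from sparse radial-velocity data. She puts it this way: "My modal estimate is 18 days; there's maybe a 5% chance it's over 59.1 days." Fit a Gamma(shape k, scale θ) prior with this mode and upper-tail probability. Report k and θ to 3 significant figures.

k ≈ 2.85, θ ≈ 9.74

Gamma(k,θ) with k>1 has mode (k−1)θ, so θ = 18/(k−1).
Need P(X < 59.1) = 0.95 with θ tied to k this way. Start at k = 2, θ = 18: P(X<59.1) ≈ 0.839.
Too low — raise k to concentrate. Iterating converges to k ≈ 2.85.
Then θ = 18/(2.85−1) ≈ 9.74.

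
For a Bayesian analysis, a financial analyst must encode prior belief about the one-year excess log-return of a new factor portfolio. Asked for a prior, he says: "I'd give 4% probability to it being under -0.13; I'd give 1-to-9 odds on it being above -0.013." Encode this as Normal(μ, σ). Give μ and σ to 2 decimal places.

μ = -0.06, σ = 0.04

For Normal(μ,σ), the p-quantile is μ + z_p·σ. Here z_{0.04} = -1.751, z_{0.9} = 1.282.
So -0.13 = μ − 1.751σ and -0.013 = μ + 1.282σ.
Subtracting: σ = (-0.013 − -0.13)/(1.282 − (-1.751)) = 0.04.
Then μ = -0.13 − (-1.751)·0.04 = -0.06.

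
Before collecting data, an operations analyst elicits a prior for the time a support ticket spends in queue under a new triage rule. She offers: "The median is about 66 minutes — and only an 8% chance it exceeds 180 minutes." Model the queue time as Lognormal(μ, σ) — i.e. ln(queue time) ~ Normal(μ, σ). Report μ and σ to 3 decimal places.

μ ≈ 4.190, σ ≈ 0.714

If T ~ Lognormal(μ,σ) then ln T ~ Normal(μ,σ), so the p-quantile of ln T is μ + z_p·σ.
ln(66) = 4.19 and ln(180) = 5.193; z_{0.5} = 0, z_{0.92} = 1.405.
σ = (5.193 − 4.19)/(1.405 − (0)) = 0.714.
μ = 4.19 − (0)·0.714 = 4.190.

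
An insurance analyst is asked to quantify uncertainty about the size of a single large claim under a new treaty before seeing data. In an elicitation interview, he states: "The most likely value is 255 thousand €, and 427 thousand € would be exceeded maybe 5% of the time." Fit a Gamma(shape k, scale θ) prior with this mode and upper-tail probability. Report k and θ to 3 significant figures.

Gamma(k,θ) with k>1 has mode (k−1)θ, so θ = 255/(k−1).
Need P(X < 427) = 0.95 with θ tied to k this way. Start at k = 2, θ = 255: P(X<427) ≈ 0.499.
Too low — raise k to concentrate. Iterating converges to k ≈ 11.5.
Then θ = 255/(11.5−1) ≈ 24.3.

k ≈ 11.5, θ ≈ 24.3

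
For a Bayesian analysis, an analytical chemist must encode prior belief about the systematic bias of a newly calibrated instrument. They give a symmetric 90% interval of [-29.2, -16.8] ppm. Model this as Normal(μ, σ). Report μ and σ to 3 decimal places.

μ = -23.000, σ = 3.769

A symmetric 90% interval runs μ ± z·σ with z = 1.645.
Half-width = 6.2, so σ = 6.2/1.645 = 3.769.
μ is the interval midpoint, -23.000.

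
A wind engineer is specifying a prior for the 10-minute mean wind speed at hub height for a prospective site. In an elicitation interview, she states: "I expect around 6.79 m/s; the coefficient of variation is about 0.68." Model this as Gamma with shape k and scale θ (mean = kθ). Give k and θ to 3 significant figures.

For Gamma(k, scale θ): mean = kθ, variance = kθ², so CV = 1/√k.
CV = 0.68, hence k = 1/CV² = 2.16.
Then θ = mean/k = 6.79/2.16 = 3.14.

k ≈ 2.16, θ ≈ 3.14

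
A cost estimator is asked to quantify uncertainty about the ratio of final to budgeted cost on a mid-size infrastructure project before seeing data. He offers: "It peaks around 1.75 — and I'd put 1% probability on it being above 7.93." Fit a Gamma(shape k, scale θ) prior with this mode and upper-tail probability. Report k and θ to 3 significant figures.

k ≈ 2.77, θ ≈ 0.99

Gamma(k,θ) with k>1 has mode (k−1)θ, so θ = 1.75/(k−1).
Need P(X < 7.93) = 0.99 with θ tied to k this way. Start at k = 2, θ = 1.75: P(X<7.93) ≈ 0.940.
Too low — raise k to concentrate. Iterating converges to k ≈ 2.77.
Then θ = 1.75/(2.77−1) ≈ 0.99.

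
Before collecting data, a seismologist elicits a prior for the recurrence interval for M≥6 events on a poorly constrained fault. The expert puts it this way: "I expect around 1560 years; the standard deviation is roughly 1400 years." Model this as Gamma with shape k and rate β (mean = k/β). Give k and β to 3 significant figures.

k ≈ 1.24, β ≈ 0.000796

For Gamma(k, rate β): mean = k/β, variance = k/β², so CV = 1/√k.
CV = SD/mean = 1400/1560 = 0.8974, hence k = 1/CV² = 1.24.
Then β = k/mean = 1.24/1560 = 0.000796.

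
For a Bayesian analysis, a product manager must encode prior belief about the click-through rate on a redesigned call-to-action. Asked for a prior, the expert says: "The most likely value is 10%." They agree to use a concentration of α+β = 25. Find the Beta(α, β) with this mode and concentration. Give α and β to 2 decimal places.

α = 3.30, β = 21.70

For α,β > 1 the Beta mode is (α−1)/(α+β−2). With α+β = 25, the mode is (α−1)/23.
Set (α−1)/23 = 0.1 → α = 1 + 0.1·23 = 3.30.
β = 25 − α = 21.70.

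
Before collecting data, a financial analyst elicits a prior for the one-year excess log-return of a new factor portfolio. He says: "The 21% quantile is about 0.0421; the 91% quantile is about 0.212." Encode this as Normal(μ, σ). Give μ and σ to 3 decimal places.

μ = 0.106, σ = 0.079

The p-quantile of Normal(μ,σ) is μ + z_p·σ, with z_{0.21} = -0.8064 and z_{0.91} = 1.341.
Eliminate σ: μ = (z₂·x₁ − z₁·x₂)/(z₂ − z₁) = (1.341·0.0421 − (-0.8064)·0.212)/2.147 = 0.106.
Then σ = (x₂ − x₁)/(z₂ − z₁) = (0.212 − 0.0421)/2.147 = 0.079.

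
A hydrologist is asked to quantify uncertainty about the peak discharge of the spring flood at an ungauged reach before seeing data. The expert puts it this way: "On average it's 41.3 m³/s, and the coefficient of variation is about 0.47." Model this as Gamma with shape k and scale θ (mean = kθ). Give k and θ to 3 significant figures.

k ≈ 4.53, θ ≈ 9.12

For Gamma(k, scale θ): mean = kθ, variance = kθ², so CV = 1/√k.
CV = 0.47, hence k = 1/CV² = 4.53.
Then θ = mean/k = 41.3/4.53 = 9.12.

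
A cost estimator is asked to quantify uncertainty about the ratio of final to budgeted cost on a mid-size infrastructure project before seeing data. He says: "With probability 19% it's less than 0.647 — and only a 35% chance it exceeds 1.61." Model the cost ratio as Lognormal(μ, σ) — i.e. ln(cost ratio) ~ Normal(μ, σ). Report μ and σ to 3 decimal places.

If T ~ Lognormal(μ,σ) then ln T ~ Normal(μ,σ), so the p-quantile of ln T is μ + z_p·σ.
ln(0.647) = -0.4354 and ln(1.61) = 0.4762; z_{0.19} = -0.8779, z_{0.65} = 0.3853.
σ = (0.4762 − -0.4354)/(0.3853 − (-0.8779)) = 0.722.
μ = -0.4354 − (-0.8779)·0.722 = 0.198.

μ ≈ 0.198, σ ≈ 0.722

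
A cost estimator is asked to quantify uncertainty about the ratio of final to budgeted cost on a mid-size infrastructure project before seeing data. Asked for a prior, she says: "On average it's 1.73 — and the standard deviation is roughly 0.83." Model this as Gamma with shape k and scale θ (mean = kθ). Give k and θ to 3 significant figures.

For Gamma(k, scale θ): mean = kθ, variance = kθ², so CV = 1/√k.
CV = SD/mean = 0.83/1.73 = 0.4798, hence k = 1/CV² = 4.34.
Then θ = mean/k = 1.73/4.34 = 0.398.

k ≈ 4.34, θ ≈ 0.398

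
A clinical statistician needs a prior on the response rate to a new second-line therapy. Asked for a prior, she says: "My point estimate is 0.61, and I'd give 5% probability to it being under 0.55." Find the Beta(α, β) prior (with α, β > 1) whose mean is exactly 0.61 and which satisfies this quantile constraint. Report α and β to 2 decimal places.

With mean 0.61 fixed, write α = 0.61s, β = 0.39s where s = α+β.
Need P(θ < 0.55) = 0.05 under Beta(0.61s, 0.39s). Normal approximation: (q−m)/√(m(1−m)/s) ≈ z_{0.05} = -1.64, so s ≈ 0.61·0.39·(-1.64)²/(0.55−0.61)² = 178.8.
At s = 178.8: P(θ<0.55) ≈ 0.052. Adjusting to match 0.05 gives s ≈ 182.06.
So α = 0.61·182.06 ≈ 111.06, β = 0.39·182.06 ≈ 71.00.

α ≈ 111.06, β ≈ 71.00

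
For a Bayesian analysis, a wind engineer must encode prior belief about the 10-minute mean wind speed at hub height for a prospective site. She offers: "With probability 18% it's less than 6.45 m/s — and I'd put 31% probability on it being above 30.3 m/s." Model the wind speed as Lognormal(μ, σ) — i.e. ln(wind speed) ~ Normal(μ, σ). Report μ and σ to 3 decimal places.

If T ~ Lognormal(μ,σ) then ln T ~ Normal(μ,σ), so the p-quantile of ln T is μ + z_p·σ.
ln(6.45) = 1.864 and ln(30.3) = 3.411; z_{0.18} = -0.9154, z_{0.69} = 0.4959.
σ = (3.411 − 1.864)/(0.4959 − (-0.9154)) = 1.096.
μ = 1.864 − (-0.9154)·1.096 = 2.868.

μ ≈ 2.868, σ ≈ 1.096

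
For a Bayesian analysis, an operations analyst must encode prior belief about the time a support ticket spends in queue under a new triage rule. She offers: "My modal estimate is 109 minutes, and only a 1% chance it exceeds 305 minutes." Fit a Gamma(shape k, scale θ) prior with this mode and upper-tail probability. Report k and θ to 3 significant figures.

k ≈ 5.32, θ ≈ 25.2

Gamma(k,θ) with k>1 has mode (k−1)θ, so θ = 109/(k−1).
Need P(X < 305) = 0.99 with θ tied to k this way. Start at k = 2, θ = 109: P(X<305) ≈ 0.769.
Too low — raise k to concentrate. Iterating converges to k ≈ 5.32.
Then θ = 109/(5.32−1) ≈ 25.2.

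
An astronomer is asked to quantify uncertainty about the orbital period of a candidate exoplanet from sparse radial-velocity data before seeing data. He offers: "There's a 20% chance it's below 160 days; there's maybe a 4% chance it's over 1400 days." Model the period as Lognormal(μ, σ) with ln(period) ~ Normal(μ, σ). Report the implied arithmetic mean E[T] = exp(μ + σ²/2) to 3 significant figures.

If T ~ Lognormal(μ,σ) then ln T ~ Normal(μ,σ), so the p-quantile of ln T is μ + z_p·σ.
ln(160) = 5.075 and ln(1400) = 7.244; z_{0.2} = -0.8416, z_{0.96} = 1.751.
σ = (7.244 − 5.075)/(1.751 − (-0.8416)) = 0.837.
μ = 5.075 − (-0.8416)·0.837 = 5.779.
E[T] = exp(μ + σ²/2) = exp(5.779 + 0.3501) = 459 days.

E[T] ≈ 459 days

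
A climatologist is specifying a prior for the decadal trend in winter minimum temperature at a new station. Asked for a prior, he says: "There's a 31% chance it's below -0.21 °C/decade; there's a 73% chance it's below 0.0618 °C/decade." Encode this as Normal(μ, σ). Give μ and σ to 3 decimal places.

μ = -0.088, σ = 0.245

For Normal(μ,σ), the p-quantile is μ + z_p·σ. Here z_{0.31} = -0.4959, z_{0.73} = 0.6128.
So -0.21 = μ − 0.4959σ and 0.0618 = μ + 0.6128σ.
Subtracting: σ = (0.0618 − -0.21)/(0.6128 − (-0.4959)) = 0.245.
Then μ = -0.21 − (-0.4959)·0.245 = -0.088.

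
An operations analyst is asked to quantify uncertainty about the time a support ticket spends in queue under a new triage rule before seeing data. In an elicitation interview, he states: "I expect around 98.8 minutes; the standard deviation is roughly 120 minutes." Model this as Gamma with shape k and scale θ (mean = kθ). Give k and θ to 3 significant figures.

For Gamma(k, scale θ): mean = kθ, variance = kθ², so CV = 1/√k.
CV = SD/mean = 120/98.8 = 1.215, hence k = 1/CV² = 0.678.
Then θ = mean/k = 98.8/0.678 = 146.

k ≈ 0.678, θ ≈ 146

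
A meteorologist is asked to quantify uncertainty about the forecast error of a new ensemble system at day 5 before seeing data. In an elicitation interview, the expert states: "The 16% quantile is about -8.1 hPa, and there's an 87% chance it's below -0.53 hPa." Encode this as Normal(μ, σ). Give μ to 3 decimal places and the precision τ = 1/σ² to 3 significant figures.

The p-quantile of Normal(μ,σ) is μ + z_p·σ, with z_{0.16} = -0.9945 and z_{0.87} = 1.126.
Eliminate σ: μ = (z₂·x₁ − z₁·x₂)/(z₂ − z₁) = (1.126·-8.1 − (-0.9945)·-0.53)/2.121 = -4.550.
Then σ = (x₂ − x₁)/(z₂ − z₁) = (-0.53 − -8.1)/2.121 = 3.569.
Precision τ = 1/σ² = 1/3.569² = 0.0785.

μ = -4.550, τ = 0.0785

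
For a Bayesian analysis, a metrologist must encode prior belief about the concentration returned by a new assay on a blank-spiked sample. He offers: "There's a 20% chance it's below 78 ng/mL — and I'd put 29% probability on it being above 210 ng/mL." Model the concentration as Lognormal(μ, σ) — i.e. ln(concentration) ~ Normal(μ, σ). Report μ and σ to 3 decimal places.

If T ~ Lognormal(μ,σ) then ln T ~ Normal(μ,σ), so the p-quantile of ln T is μ + z_p·σ.
ln(78) = 4.357 and ln(210) = 5.347; z_{0.2} = -0.8416, z_{0.71} = 0.5534.
σ = (5.347 − 4.357)/(0.5534 − (-0.8416)) = 0.710.
μ = 4.357 − (-0.8416)·0.710 = 4.954.

μ ≈ 4.954, σ ≈ 0.710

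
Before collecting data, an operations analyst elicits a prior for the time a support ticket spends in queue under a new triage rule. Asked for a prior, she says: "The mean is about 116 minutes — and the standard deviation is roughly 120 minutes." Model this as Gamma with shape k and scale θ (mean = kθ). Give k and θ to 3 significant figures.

For Gamma(k, scale θ): mean = kθ, variance = kθ², so CV = 1/√k.
CV = SD/mean = 120/116 = 1.034, hence k = 1/CV² = 0.934.
Then θ = mean/k = 116/0.934 = 124.

k ≈ 0.934, θ ≈ 124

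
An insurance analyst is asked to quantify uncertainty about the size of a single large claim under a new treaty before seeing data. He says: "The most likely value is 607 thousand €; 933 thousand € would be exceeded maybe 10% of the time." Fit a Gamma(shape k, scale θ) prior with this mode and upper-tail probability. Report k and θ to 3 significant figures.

k ≈ 11.1, θ ≈ 60.1

Gamma(k,θ) with k>1 has mode (k−1)θ, so θ = 607/(k−1).
Need P(X < 933) = 0.9 with θ tied to k this way. Start at k = 2, θ = 607: P(X<933) ≈ 0.455.
Too low — raise k to concentrate. Iterating converges to k ≈ 11.1.
Then θ = 607/(11.1−1) ≈ 60.1.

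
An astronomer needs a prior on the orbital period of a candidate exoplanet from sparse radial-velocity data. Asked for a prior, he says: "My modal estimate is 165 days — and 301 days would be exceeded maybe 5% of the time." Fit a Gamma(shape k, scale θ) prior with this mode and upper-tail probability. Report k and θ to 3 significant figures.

Gamma(k,θ) with k>1 has mode (k−1)θ, so θ = 165/(k−1).
Need P(X < 301) = 0.95 with θ tied to k this way. Start at k = 2, θ = 165: P(X<301) ≈ 0.544.
Too low — raise k to concentrate. Iterating converges to k ≈ 8.71.
Then θ = 165/(8.71−1) ≈ 21.4.

k ≈ 8.71, θ ≈ 21.4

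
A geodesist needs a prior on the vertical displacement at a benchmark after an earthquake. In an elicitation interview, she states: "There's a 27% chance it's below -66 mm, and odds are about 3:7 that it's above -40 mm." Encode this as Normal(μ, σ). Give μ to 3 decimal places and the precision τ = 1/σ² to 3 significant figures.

For Normal(μ,σ), the p-quantile is μ + z_p·σ. Here z_{0.27} = -0.6128, z_{0.7} = 0.5244.
So -66 = μ − 0.6128σ and -40 = μ + 0.5244σ.
Subtracting: σ = (-40 − -66)/(0.5244 − (-0.6128)) = 22.863.
Then μ = -66 − (-0.6128)·22.863 = -51.989.
Precision τ = 1/σ² = 1/22.86² = 0.00191.

μ = -51.989, τ = 0.00191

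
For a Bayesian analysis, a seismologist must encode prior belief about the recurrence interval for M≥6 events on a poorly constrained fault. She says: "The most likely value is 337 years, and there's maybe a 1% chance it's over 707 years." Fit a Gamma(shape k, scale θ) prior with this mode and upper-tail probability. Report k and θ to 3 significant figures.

Gamma(k,θ) with k>1 has mode (k−1)θ, so θ = 337/(k−1).
Need P(X < 707) = 0.99 with θ tied to k this way. Start at k = 2, θ = 337: P(X<707) ≈ 0.620.
Too low — raise k to concentrate. Iterating converges to k ≈ 9.86.
Then θ = 337/(9.86−1) ≈ 38.

k ≈ 9.86, θ ≈ 38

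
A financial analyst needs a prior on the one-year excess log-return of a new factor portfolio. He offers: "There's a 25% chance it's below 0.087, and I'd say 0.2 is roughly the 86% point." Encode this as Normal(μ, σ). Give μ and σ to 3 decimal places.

μ = 0.130, σ = 0.064

For Normal(μ,σ), the p-quantile is μ + z_p·σ. Here z_{0.25} = -0.6745, z_{0.86} = 1.08.
So 0.087 = μ − 0.6745σ and 0.2 = μ + 1.08σ.
Subtracting: σ = (0.2 − 0.087)/(1.08 − (-0.6745)) = 0.064.
Then μ = 0.087 − (-0.6745)·0.064 = 0.130.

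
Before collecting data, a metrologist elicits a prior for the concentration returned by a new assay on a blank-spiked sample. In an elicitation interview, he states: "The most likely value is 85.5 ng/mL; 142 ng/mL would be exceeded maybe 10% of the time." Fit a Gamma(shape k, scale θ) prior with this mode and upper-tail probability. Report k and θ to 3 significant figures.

k ≈ 8.34, θ ≈ 11.7

Gamma(k,θ) with k>1 has mode (k−1)θ, so θ = 85.5/(k−1).
Need P(X < 142) = 0.9 with θ tied to k this way. Start at k = 2, θ = 85.5: P(X<142) ≈ 0.494.
Too low — raise k to concentrate. Iterating converges to k ≈ 8.34.
Then θ = 85.5/(8.34−1) ≈ 11.7.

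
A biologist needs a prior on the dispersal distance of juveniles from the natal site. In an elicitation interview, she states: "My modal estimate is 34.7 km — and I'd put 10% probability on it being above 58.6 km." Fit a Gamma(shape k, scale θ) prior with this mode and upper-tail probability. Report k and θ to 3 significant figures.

Gamma(k,θ) with k>1 has mode (k−1)θ, so θ = 34.7/(k−1).
Need P(X < 58.6) = 0.9 with θ tied to k this way. Start at k = 2, θ = 34.7: P(X<58.6) ≈ 0.503.
Too low — raise k to concentrate. Iterating converges to k ≈ 7.89.
Then θ = 34.7/(7.89−1) ≈ 5.04.

k ≈ 7.89, θ ≈ 5.04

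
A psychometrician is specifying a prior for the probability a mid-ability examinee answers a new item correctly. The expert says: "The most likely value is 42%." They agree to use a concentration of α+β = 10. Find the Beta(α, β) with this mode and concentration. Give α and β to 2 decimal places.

α = 4.36, β = 5.64

For α,β > 1 the Beta mode is (α−1)/(α+β−2). With α+β = 10, the mode is (α−1)/8.
Set (α−1)/8 = 0.42 → α = 1 + 0.42·8 = 4.36.
β = 10 − α = 5.64.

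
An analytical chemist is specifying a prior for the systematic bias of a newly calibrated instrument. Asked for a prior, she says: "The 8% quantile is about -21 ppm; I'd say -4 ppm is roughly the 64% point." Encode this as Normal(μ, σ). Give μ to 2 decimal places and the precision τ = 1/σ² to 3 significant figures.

The p-quantile of Normal(μ,σ) is μ + z_p·σ, with z_{0.08} = -1.405 and z_{0.64} = 0.3585.
Eliminate σ: μ = (z₂·x₁ − z₁·x₂)/(z₂ − z₁) = (0.3585·-21 − (-1.405)·-4)/1.764 = -7.46.
Then σ = (x₂ − x₁)/(z₂ − z₁) = (-4 − -21)/1.764 = 9.64.
Precision τ = 1/σ² = 1/9.64² = 0.0108.

μ = -7.46, τ = 0.0108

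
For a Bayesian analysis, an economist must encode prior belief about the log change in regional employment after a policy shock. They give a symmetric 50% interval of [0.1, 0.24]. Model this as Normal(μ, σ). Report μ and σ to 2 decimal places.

A symmetric 50% interval runs μ ± z·σ with z = 0.6745.
Half-width = 0.07, so σ = 0.07/0.6745 = 0.10.
μ is the interval midpoint, 0.17.

μ = 0.17, σ = 0.10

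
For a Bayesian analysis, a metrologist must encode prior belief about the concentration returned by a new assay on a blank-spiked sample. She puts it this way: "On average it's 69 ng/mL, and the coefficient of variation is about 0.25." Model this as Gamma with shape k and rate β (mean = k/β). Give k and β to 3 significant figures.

For Gamma(k, rate β): mean = k/β, variance = k/β², so CV = 1/√k.
CV = 0.25, hence k = 1/CV² = 16.
Then β = k/mean = 16/69 = 0.232.

k ≈ 16, β ≈ 0.232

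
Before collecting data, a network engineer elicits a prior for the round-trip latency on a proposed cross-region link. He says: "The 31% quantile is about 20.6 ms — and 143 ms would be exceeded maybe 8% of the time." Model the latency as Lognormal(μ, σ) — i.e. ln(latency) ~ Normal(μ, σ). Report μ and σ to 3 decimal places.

If T ~ Lognormal(μ,σ) then ln T ~ Normal(μ,σ), so the p-quantile of ln T is μ + z_p·σ.
ln(20.6) = 3.025 and ln(143) = 4.963; z_{0.31} = -0.4959, z_{0.92} = 1.405.
σ = (4.963 − 3.025)/(1.405 − (-0.4959)) = 1.019.
μ = 3.025 − (-0.4959)·1.019 = 3.531.

μ ≈ 3.531, σ ≈ 1.019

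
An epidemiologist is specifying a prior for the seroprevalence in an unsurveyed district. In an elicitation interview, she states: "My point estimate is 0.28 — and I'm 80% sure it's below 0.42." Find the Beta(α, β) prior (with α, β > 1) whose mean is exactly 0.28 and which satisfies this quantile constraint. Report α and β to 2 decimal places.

α ≈ 1.83, β ≈ 4.70

With mean 0.28 fixed, write α = 0.28s, β = 0.72s where s = α+β.
Need P(θ < 0.42) = 0.8 under Beta(0.28s, 0.72s). Normal approximation: (q−m)/√(m(1−m)/s) ≈ z_{0.8} = 0.842, so s ≈ 0.28·0.72·(0.842)²/(0.42−0.28)² = 7.3.
At s = 7.3: P(θ<0.42) ≈ 0.810. Adjusting to match 0.8 gives s ≈ 6.53.
So α = 0.28·6.53 ≈ 1.83, β = 0.72·6.53 ≈ 4.70.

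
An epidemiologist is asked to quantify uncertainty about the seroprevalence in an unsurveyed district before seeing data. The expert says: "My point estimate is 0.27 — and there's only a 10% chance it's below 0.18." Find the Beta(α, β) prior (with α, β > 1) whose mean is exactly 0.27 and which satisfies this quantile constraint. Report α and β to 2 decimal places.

With mean 0.27 fixed, write α = 0.27s, β = 0.73s where s = α+β.
Need P(θ < 0.18) = 0.1 under Beta(0.27s, 0.73s). Normal approximation: (q−m)/√(m(1−m)/s) ≈ z_{0.1} = -1.28, so s ≈ 0.27·0.73·(-1.28)²/(0.18−0.27)² = 40.0.
At s = 40.0: P(θ<0.18) ≈ 0.090. Adjusting to match 0.1 gives s ≈ 36.95.
So α = 0.27·36.95 ≈ 9.98, β = 0.73·36.95 ≈ 26.98.

α ≈ 9.98, β ≈ 26.98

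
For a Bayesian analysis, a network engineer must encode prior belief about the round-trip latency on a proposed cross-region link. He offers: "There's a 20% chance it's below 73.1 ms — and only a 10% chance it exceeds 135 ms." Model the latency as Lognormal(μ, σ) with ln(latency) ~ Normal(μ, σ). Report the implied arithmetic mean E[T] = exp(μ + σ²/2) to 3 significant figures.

If T ~ Lognormal(μ,σ) then ln T ~ Normal(μ,σ), so the p-quantile of ln T is μ + z_p·σ.
ln(73.1) = 4.292 and ln(135) = 4.905; z_{0.2} = -0.8416, z_{0.9} = 1.282.
σ = (4.905 − 4.292)/(1.282 − (-0.8416)) = 0.289.
μ = 4.292 − (-0.8416)·0.289 = 4.535.
E[T] = exp(μ + σ²/2) = exp(4.535 + 0.0417) = 97.2 ms.

E[T] ≈ 97.2 ms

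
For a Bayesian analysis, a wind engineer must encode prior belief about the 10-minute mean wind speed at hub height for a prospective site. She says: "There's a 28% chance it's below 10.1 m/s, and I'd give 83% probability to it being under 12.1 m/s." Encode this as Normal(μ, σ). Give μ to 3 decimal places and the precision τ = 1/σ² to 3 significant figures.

μ = 10.858, τ = 0.591

For Normal(μ,σ), the p-quantile is μ + z_p·σ. Here z_{0.28} = -0.5828, z_{0.83} = 0.9542.
So 10.1 = μ − 0.5828σ and 12.1 = μ + 0.9542σ.
Subtracting: σ = (12.1 − 10.1)/(0.9542 − (-0.5828)) = 1.301.
Then μ = 10.1 − (-0.5828)·1.301 = 10.858.
Precision τ = 1/σ² = 1/1.301² = 0.591.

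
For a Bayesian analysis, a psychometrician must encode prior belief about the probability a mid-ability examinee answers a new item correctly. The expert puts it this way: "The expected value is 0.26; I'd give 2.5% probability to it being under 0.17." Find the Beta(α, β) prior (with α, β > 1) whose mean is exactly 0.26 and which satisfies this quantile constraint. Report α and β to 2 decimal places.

With mean 0.26 fixed, write α = 0.26s, β = 0.74s where s = α+β.
Need P(θ < 0.17) = 0.025 under Beta(0.26s, 0.74s). Normal approximation: (q−m)/√(m(1−m)/s) ≈ z_{0.025} = -1.96, so s ≈ 0.26·0.74·(-1.96)²/(0.17−0.26)² = 91.2.
At s = 91.2: P(θ<0.17) ≈ 0.017. Adjusting to match 0.025 gives s ≈ 78.96.
So α = 0.26·78.96 ≈ 20.53, β = 0.74·78.96 ≈ 58.43.

α ≈ 20.53, β ≈ 58.43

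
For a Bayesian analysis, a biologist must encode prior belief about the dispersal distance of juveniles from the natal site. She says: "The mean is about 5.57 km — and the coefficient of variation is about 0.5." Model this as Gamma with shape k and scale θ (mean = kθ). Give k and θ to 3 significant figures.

For Gamma(k, scale θ): mean = kθ, variance = kθ², so CV = 1/√k.
CV = 0.5, hence k = 1/CV² = 4.
Then θ = mean/k = 5.57/4 = 1.39.

k ≈ 4, θ ≈ 1.39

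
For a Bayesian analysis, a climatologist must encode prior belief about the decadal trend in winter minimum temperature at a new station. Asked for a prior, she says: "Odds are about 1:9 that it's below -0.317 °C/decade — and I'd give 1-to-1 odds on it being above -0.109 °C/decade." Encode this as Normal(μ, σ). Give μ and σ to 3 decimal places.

For Normal(μ,σ), the p-quantile is μ + z_p·σ. Here z_{0.1} = -1.282, z_{0.5} = 0.
So -0.317 = μ − 1.282σ and -0.109 = μ + 0σ.
Subtracting: σ = (-0.109 − -0.317)/(0 − (-1.282)) = 0.162.
Then μ = -0.317 − (-1.282)·0.162 = -0.109.

μ = -0.109, σ = 0.162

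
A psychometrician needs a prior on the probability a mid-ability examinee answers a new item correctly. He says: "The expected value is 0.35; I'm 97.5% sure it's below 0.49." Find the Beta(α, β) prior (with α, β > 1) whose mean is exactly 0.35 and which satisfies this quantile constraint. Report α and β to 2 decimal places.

α ≈ 16.51, β ≈ 30.66

With mean 0.35 fixed, write α = 0.35s, β = 0.65s where s = α+β.
Need P(θ < 0.49) = 0.975 under Beta(0.35s, 0.65s). Normal approximation: (q−m)/√(m(1−m)/s) ≈ z_{0.975} = 1.96, so s ≈ 0.35·0.65·(1.96)²/(0.49−0.35)² = 44.6.
At s = 44.6: P(θ<0.49) ≈ 0.972. Adjusting to match 0.975 gives s ≈ 47.17.
So α = 0.35·47.17 ≈ 16.51, β = 0.65·47.17 ≈ 30.66.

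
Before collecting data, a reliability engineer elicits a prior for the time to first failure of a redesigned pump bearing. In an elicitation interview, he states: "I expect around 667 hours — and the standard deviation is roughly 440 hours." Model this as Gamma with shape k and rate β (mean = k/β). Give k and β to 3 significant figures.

For Gamma(k, rate β): mean = k/β, variance = k/β², so CV = 1/√k.
CV = SD/mean = 440/667 = 0.6597, hence k = 1/CV² = 2.3.
Then β = k/mean = 2.3/667 = 0.00345.

k ≈ 2.3, β ≈ 0.00345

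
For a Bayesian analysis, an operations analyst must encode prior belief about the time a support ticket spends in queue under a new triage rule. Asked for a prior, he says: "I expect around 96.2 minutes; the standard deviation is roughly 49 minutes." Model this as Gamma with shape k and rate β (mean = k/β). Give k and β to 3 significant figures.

k ≈ 3.85, β ≈ 0.0401

For Gamma(k, rate β): mean = k/β, variance = k/β², so CV = 1/√k.
CV = SD/mean = 49/96.2 = 0.5094, hence k = 1/CV² = 3.85.
Then β = k/mean = 3.85/96.2 = 0.0401.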